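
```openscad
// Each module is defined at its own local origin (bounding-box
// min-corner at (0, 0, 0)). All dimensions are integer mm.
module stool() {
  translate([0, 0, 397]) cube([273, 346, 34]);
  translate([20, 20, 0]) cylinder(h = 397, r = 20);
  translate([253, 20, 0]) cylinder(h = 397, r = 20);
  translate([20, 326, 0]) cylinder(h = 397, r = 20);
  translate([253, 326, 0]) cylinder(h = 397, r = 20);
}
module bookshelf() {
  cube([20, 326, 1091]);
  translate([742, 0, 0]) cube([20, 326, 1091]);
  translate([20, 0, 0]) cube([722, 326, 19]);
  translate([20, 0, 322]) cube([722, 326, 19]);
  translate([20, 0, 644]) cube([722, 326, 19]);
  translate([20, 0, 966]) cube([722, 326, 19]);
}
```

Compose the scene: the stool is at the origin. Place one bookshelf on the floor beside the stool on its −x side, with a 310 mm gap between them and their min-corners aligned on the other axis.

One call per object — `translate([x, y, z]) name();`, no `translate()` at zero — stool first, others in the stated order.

stool();
translate([-1072, 0, 0]) bookshelf();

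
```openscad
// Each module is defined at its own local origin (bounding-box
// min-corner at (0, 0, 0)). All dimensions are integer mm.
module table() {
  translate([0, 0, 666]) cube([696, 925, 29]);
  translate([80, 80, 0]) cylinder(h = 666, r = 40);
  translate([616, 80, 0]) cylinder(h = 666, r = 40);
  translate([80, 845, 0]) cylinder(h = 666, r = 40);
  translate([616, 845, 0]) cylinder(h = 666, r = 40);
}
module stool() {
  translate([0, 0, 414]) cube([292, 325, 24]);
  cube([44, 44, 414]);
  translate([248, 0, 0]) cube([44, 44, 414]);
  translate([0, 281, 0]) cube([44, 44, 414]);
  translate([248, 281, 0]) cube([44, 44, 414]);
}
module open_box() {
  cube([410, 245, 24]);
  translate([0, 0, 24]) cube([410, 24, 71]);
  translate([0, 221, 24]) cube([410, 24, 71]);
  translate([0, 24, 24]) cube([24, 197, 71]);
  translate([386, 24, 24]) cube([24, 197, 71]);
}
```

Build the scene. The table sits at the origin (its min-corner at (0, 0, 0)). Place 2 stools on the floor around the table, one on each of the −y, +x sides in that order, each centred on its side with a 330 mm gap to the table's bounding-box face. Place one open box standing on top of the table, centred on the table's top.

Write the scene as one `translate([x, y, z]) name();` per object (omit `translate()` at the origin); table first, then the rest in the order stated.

table();
translate([202, -655, 0]) stool();
translate([1026, 300, 0]) stool();
translate([143, 340, 695]) open_box();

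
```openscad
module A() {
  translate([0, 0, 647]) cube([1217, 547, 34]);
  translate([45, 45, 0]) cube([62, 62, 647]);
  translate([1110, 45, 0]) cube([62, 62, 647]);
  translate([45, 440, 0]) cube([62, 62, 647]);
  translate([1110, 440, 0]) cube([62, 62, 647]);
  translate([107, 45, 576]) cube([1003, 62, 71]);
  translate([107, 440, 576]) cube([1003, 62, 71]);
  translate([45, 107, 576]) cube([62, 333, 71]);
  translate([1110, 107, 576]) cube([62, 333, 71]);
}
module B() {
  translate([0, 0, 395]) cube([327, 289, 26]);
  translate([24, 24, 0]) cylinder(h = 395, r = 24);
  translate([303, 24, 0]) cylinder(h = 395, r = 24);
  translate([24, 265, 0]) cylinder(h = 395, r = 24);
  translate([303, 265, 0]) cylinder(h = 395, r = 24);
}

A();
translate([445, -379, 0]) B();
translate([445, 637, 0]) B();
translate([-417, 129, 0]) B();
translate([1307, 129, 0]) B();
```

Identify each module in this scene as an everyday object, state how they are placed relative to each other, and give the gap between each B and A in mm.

A is a table. B is a stool. Four stools sit around the table at the −y, +y, −x, +x sides. The gap between each stool and the table is 90 mm.

Each stool's nearest face is 90 mm from the table's bounding box.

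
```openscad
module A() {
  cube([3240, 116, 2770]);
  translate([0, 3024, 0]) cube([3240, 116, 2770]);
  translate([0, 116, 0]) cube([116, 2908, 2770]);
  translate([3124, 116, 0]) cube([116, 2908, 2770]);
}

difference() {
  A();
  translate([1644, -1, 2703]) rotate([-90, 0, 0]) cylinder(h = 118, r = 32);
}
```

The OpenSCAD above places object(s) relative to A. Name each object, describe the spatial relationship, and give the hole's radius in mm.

The subtracted cylinder has r = 32 mm.

A is a house frame. The house frame has a circular hole through its front wall. The hole's radius is 32 mm.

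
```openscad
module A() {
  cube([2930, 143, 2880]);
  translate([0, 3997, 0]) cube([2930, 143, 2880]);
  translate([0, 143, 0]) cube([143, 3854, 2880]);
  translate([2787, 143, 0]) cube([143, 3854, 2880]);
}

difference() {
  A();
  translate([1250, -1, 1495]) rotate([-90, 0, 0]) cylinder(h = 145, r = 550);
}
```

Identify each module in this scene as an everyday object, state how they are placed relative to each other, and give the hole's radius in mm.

The subtracted cylinder has r = 550 mm.

A is a house frame. The house frame has a circular hole through its front wall. The hole's radius is 550 mm.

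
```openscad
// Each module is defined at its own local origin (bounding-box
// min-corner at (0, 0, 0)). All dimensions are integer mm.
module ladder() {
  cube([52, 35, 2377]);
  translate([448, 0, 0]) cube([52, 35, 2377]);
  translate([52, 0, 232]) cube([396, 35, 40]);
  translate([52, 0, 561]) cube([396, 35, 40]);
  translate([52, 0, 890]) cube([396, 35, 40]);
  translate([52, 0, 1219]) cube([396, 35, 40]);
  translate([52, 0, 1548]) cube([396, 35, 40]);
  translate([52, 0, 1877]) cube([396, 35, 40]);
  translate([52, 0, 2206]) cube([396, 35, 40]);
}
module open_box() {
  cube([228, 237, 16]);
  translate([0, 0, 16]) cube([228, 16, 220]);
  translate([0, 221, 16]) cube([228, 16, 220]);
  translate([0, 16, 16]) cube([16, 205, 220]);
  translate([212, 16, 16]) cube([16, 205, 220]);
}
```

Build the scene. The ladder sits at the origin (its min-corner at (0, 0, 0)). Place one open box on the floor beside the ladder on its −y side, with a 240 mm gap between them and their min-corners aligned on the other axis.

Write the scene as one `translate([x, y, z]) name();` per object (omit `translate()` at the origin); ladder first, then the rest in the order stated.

ladder();
translate([0, -477, 0]) open_box();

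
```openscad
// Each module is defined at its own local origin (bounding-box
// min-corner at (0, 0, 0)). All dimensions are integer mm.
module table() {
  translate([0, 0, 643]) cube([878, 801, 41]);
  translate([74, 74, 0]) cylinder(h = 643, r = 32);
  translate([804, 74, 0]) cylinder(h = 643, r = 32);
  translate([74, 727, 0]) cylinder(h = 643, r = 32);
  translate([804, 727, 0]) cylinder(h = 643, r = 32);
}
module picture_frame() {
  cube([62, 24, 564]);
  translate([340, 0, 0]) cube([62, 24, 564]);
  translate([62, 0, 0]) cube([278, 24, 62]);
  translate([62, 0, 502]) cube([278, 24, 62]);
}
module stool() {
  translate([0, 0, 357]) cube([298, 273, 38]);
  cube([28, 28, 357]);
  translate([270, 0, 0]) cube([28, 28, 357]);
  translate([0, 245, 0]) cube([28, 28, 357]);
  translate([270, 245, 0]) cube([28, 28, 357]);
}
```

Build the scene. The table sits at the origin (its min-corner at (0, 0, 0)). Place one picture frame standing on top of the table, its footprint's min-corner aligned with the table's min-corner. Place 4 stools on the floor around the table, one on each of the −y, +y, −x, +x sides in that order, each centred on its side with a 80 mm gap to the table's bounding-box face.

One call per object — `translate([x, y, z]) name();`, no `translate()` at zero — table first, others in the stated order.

table();
translate([0, 0, 684]) picture_frame();
translate([290, -353, 0]) stool();
translate([290, 881, 0]) stool();
translate([-378, 264, 0]) stool();
translate([958, 264, 0]) stool();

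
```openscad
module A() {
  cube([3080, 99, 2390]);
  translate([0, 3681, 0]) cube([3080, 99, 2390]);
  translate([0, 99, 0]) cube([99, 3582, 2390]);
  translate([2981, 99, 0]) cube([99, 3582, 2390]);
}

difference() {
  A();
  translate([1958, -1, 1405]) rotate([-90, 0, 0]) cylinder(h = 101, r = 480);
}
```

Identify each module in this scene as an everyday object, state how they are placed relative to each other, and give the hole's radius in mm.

A is a house frame. The house frame has a circular hole through its front wall. The hole's radius is 480 mm.

The subtracted cylinder has r = 480 mm.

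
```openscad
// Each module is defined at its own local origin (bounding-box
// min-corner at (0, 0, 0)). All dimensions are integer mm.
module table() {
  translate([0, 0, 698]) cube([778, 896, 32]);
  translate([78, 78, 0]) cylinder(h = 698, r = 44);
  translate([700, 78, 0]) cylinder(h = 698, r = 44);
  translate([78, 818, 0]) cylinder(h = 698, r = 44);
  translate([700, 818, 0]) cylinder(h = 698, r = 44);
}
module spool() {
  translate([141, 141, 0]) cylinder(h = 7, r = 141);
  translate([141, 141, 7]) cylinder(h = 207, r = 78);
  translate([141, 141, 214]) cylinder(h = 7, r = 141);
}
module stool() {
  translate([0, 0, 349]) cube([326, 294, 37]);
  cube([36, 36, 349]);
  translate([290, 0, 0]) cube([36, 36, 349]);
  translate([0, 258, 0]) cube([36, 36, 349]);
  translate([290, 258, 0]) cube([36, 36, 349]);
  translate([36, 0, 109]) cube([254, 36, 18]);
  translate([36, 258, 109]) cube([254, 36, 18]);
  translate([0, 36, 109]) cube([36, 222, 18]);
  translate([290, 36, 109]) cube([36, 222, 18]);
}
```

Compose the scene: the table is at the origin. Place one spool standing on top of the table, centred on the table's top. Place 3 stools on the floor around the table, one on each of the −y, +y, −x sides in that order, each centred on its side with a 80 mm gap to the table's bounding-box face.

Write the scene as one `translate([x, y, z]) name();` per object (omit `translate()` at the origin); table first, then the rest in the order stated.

table();
translate([248, 307, 730]) spool();
translate([226, -374, 0]) stool();
translate([226, 976, 0]) stool();
translate([-406, 301, 0]) stool();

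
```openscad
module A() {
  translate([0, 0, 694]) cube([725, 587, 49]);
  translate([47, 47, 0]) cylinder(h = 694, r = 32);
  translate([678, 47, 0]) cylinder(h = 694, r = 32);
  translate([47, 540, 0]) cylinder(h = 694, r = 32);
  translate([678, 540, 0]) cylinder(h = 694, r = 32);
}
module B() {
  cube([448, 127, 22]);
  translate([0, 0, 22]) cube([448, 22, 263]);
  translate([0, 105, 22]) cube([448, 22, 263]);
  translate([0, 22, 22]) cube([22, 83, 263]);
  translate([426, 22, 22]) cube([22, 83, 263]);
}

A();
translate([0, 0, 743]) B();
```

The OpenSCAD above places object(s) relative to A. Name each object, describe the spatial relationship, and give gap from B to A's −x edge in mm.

A is a table. B is an open box. The open box is on top of the table. The gap from the open box to the table's −x edge is 0 mm.

The open box's min-x is at 0; the table's min-x is 0; gap = 0 mm.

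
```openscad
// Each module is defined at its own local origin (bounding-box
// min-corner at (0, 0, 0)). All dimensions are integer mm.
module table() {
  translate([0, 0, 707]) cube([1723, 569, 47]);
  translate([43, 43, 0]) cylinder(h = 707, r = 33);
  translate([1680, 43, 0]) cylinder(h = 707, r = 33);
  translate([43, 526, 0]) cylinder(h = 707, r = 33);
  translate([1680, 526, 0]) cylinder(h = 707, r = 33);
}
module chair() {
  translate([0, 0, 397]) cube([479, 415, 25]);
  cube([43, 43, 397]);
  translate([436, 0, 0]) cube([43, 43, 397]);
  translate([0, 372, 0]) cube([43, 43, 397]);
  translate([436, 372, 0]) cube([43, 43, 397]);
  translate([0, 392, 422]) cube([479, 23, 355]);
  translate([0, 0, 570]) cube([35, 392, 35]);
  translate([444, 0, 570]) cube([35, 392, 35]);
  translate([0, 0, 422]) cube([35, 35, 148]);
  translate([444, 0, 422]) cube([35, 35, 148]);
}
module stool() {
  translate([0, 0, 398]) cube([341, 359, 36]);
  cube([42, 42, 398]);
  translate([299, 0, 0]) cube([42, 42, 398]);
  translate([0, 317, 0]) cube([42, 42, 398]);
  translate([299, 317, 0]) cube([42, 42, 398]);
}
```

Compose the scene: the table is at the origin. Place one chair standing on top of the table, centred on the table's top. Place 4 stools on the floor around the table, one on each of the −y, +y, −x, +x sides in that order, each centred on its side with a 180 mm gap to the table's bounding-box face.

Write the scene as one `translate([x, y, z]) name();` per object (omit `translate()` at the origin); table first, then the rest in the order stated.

table();
translate([622, 77, 754]) chair();
translate([691, -539, 0]) stool();
translate([691, 749, 0]) stool();
translate([-521, 105, 0]) stool();
translate([1903, 105, 0]) stool();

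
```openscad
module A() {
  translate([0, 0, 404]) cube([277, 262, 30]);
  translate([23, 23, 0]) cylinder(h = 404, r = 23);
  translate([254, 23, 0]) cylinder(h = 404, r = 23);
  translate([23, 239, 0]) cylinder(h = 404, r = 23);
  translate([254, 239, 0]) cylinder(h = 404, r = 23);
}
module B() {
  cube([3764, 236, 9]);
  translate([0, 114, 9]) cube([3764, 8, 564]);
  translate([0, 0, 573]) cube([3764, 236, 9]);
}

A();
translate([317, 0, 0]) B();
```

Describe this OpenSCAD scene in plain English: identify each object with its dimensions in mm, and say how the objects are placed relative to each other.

A is a four-legged stool. The seat is 277×262 mm, 30 mm thick, top at z = 434 mm. It stands on four round legs, each 46 mm in diameter, from z = 0 to the seat underside, each leg's axis is inset half a diameter from the nearest pair of seat edges (so the leg's bounding box is flush with the corner).

B is an I-beam lying along x, 3764 mm long. Overall section height 582 mm. Two flanges 236 mm wide (y) and 9 mm thick, one on the floor and one at the top; a web 8 mm thick runs between them, centred on the flange width.

The I-beam is on the floor beside the stool on its +x side.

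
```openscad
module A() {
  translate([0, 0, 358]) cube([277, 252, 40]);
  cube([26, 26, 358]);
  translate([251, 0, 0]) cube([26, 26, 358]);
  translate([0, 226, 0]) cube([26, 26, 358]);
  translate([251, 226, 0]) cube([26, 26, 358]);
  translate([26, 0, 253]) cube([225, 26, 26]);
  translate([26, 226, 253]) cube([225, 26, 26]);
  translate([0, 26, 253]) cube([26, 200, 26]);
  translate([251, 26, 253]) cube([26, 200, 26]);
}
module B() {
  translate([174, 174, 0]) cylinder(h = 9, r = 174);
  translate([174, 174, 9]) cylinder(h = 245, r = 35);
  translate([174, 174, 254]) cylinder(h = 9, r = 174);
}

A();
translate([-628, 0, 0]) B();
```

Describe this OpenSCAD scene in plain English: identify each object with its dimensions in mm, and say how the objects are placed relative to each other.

A is a four-legged stool. The seat is 277×252 mm, 40 mm thick, top at z = 398 mm. It stands on four square legs, each 26×26 mm in cross-section, from z = 0 to the seat underside, each flush with a corner of the seat. Four stretchers, 26 mm wide and 26 mm tall, connect adjacent legs with their undersides at z = 253 mm, each running between the inner faces of the legs it joins and aligned with the legs' outer faces on the other axis.

B is a spool: two coaxial disc flanges of radius 174 mm and thickness 9 mm, joined by a core cylinder of radius 35 mm and height 245 mm. The lower flange rests on z = 0 and the three cylinders share a vertical axis.

The spool is on the floor beside the stool on its −x side.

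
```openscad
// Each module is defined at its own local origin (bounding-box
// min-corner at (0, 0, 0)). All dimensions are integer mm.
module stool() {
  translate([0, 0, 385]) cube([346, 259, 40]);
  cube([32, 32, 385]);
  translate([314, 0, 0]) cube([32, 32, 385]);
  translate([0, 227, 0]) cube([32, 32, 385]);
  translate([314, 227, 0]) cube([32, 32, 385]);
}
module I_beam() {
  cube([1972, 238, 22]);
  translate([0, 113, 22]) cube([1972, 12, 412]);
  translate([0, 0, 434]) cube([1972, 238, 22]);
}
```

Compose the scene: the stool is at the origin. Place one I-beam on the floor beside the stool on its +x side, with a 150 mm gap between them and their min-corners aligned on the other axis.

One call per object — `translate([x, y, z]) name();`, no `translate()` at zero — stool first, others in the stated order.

stool();
translate([496, 0, 0]) I_beam();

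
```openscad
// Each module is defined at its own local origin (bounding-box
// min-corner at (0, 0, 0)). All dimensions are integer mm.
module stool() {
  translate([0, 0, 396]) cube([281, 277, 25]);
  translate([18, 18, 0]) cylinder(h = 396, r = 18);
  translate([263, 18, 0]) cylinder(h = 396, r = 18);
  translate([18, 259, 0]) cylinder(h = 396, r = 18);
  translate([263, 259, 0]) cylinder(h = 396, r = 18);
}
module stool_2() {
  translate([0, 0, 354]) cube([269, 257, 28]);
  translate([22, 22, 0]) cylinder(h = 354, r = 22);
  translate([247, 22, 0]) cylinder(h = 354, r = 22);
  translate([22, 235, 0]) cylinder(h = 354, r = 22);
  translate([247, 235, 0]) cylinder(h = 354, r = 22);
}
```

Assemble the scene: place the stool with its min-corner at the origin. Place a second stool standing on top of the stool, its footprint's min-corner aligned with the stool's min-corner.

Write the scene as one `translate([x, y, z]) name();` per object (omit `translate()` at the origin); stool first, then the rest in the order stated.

stool();
translate([0, 0, 421]) stool_2();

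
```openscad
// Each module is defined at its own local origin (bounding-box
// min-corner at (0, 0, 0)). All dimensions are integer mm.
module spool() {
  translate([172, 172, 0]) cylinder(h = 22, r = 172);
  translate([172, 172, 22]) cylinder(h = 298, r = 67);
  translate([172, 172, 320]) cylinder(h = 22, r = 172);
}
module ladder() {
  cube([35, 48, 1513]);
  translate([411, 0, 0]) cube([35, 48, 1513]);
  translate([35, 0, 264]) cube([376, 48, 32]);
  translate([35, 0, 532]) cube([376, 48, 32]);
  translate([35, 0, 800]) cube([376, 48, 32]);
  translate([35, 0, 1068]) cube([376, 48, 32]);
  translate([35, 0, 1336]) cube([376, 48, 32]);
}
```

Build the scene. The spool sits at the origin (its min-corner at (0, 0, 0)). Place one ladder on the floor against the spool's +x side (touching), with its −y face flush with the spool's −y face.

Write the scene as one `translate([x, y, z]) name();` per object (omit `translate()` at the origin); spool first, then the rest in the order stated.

spool();
translate([344, 0, 0]) ladder();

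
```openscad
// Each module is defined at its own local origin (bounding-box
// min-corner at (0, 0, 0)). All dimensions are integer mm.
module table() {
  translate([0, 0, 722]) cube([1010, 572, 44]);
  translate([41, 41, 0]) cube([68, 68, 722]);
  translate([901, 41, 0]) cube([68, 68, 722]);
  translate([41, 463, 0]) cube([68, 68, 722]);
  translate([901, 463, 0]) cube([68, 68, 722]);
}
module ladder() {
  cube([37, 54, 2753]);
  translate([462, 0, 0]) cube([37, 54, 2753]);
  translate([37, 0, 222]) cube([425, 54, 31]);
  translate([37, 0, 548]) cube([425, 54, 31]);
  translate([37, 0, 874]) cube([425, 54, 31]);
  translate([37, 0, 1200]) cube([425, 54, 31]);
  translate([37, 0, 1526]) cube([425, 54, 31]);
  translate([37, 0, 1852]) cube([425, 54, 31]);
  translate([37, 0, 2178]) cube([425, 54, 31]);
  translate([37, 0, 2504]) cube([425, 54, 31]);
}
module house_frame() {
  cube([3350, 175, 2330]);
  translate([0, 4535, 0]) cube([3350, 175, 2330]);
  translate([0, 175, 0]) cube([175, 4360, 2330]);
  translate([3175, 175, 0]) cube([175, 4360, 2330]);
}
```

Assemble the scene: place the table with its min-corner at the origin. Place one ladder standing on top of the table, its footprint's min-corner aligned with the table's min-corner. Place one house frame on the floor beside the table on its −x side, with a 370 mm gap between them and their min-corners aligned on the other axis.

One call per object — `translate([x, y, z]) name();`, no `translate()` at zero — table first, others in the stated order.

table();
translate([0, 0, 766]) ladder();
translate([-3720, 0, 0]) house_frame();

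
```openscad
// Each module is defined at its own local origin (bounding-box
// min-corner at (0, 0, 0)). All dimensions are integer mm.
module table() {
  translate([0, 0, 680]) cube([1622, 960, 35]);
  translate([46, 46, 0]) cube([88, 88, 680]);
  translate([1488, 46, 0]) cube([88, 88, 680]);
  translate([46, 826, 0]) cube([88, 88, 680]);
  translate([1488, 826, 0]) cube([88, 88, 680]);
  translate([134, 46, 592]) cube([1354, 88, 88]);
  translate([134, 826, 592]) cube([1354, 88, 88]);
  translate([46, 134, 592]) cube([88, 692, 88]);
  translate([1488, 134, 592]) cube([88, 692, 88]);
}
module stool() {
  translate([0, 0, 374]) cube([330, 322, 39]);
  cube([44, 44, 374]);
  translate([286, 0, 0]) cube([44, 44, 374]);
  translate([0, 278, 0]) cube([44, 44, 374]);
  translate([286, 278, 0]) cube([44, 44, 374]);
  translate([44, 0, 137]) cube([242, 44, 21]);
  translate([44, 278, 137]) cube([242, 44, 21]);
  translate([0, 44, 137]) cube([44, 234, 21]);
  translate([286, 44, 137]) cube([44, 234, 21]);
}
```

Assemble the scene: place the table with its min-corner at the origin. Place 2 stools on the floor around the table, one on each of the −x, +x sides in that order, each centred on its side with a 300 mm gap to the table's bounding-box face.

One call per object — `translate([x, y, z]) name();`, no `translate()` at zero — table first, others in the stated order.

table();
translate([-630, 319, 0]) stool();
translate([1922, 319, 0]) stool();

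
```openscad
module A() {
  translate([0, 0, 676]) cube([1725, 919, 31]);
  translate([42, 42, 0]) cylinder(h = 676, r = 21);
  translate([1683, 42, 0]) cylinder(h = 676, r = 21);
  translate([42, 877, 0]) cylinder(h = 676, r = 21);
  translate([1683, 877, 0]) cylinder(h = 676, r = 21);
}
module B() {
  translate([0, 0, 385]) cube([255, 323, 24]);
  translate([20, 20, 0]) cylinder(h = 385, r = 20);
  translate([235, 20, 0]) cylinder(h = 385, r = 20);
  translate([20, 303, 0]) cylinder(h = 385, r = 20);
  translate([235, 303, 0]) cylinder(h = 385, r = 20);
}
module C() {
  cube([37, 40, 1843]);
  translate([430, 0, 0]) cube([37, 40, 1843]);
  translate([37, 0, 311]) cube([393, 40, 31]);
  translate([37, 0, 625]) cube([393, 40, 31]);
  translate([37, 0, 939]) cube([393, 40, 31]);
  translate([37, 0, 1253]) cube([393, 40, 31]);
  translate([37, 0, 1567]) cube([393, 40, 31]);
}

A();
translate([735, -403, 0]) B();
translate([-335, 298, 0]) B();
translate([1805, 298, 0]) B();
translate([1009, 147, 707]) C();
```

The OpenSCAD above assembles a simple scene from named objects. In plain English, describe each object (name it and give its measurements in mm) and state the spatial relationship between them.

A is a table with a 1725×919 mm rectangular top, 31 mm thick, top surface at z = 707 mm, supported by four round legs of 42 mm diameter, each leg's bounding box inset 21 mm from the nearest pair of top edges, running from the floor.

B is a four-legged stool. The seat is a 255×323×24 mm slab whose top surface is at z = 409 mm; four round legs, each 40 mm in diameter, run from the floor (z = 0) to the underside of the seat, each leg's axis is inset half a diameter from the nearest pair of seat edges (so the leg's bounding box is flush with the corner).

C is a straight ladder. Two 37×40 mm vertical rails, 1843 mm tall, stand 467 mm apart (outside-to-outside) with their front faces coplanar on the −y side. 5 rungs, each 40 mm deep and 31 mm tall, span between the inner faces of the rails, front faces flush with the rails. The lowest rung's underside is at z = 311 mm and rungs are spaced 314 mm apart (underside to underside).

Three stools sit around the table at the −y, −x, +x sides. The ladder is on top of the table.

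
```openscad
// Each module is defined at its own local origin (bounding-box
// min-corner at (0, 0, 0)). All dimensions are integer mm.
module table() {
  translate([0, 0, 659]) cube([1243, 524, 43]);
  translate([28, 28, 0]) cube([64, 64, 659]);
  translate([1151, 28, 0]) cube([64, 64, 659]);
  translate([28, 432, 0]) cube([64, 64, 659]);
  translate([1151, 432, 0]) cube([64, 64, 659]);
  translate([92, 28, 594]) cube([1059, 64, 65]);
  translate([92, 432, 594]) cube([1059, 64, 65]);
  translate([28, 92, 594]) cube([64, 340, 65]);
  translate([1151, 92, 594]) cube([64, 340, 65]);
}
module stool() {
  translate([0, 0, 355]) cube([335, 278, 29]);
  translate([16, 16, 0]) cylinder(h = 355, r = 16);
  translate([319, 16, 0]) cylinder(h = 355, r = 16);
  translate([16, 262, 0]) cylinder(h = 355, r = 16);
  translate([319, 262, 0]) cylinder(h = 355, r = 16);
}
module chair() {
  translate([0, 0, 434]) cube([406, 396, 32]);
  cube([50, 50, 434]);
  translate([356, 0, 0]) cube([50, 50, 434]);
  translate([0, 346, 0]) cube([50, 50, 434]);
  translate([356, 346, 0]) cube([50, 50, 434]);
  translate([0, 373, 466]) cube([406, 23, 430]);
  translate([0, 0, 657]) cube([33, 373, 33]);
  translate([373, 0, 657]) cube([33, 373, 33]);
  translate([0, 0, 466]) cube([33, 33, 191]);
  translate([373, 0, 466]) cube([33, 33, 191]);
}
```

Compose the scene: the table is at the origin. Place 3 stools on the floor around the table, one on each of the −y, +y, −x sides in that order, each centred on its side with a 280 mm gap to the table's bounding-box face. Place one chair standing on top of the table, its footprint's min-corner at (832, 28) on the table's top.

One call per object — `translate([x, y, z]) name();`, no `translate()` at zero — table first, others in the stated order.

table();
translate([454, -558, 0]) stool();
translate([454, 804, 0]) stool();
translate([-615, 123, 0]) stool();
translate([832, 28, 702]) chair();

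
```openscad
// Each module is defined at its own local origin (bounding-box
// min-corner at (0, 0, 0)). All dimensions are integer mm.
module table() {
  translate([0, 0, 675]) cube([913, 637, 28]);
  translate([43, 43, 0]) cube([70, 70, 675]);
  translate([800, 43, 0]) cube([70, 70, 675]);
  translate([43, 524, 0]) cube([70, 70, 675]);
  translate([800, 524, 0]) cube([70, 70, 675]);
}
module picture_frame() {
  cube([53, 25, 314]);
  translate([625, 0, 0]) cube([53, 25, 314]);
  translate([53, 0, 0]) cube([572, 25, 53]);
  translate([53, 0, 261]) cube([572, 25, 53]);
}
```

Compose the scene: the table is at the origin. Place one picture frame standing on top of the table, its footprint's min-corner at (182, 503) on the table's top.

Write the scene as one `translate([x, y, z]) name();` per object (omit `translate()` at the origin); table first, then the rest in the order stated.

table();
translate([182, 503, 703]) picture_frame();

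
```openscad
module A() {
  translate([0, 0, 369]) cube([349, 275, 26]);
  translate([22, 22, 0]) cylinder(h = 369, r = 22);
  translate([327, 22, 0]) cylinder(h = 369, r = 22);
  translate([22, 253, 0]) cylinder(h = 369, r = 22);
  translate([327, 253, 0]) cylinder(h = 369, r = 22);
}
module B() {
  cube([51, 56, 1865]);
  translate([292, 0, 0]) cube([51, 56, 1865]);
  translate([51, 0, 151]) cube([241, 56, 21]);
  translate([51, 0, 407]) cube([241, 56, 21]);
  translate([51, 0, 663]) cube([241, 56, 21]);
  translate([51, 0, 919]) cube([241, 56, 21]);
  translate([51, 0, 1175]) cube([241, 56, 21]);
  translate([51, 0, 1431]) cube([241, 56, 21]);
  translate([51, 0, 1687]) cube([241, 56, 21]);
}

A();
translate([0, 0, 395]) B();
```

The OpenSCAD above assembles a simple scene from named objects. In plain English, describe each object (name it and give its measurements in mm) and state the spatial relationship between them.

A is a simple wooden stool: a rectangular seat 349 mm (x) by 275 mm (y), 26 mm thick, top face at z = 395 mm, on four round legs, each 44 mm in diameter. The legs rest on z = 0, each leg's axis is inset half a diameter from the nearest pair of seat edges (so the leg's bounding box is flush with the corner).

B is a wooden ladder with two side rails of 51×56 mm section and 1865 mm height, set 343 mm apart overall. Between them run 7 rectangular rungs (56 mm deep, 21 mm thick), front faces flush with the rails' −y face. The bottom of the first rung is 151 mm above the floor and each subsequent rung is 256 mm higher than the one below.

The ladder is on top of the stool.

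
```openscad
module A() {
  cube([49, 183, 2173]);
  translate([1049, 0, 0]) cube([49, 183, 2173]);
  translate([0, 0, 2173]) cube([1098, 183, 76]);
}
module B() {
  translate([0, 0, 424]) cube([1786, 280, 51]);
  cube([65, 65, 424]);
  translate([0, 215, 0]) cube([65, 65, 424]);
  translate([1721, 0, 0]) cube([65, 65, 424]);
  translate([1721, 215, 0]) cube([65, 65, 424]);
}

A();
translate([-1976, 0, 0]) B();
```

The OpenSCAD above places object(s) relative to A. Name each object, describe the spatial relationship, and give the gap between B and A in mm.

The bench's nearest face is 190 mm from the door frame's −x face.

A is a door frame. B is a bench. The bench is on the floor beside the door frame on its −x side. The gap between the bench and the door frame is 190 mm.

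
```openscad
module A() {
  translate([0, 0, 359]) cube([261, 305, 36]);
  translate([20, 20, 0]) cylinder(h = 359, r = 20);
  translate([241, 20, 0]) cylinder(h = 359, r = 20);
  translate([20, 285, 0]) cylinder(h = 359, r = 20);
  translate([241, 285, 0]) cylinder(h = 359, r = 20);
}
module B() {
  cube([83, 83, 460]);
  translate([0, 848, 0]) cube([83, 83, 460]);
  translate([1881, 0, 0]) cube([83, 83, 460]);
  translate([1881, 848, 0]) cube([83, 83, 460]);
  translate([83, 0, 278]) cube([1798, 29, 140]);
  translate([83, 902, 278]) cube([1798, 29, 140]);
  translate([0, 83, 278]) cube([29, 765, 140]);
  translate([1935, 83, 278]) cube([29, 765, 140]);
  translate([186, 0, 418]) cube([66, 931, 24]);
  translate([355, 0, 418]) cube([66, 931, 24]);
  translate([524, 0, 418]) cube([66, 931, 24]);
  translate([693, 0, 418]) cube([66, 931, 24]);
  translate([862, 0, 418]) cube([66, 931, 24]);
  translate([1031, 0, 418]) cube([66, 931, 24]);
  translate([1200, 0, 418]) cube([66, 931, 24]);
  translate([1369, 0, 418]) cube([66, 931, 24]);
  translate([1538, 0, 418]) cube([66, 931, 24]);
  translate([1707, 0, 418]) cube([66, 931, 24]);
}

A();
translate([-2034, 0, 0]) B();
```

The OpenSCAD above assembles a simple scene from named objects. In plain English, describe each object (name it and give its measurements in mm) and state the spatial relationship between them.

A is a four-legged stool. The seat is a 261×305×36 mm slab whose top surface is at z = 395 mm; four round legs, each 40 mm in diameter, run from the floor (z = 0) to the underside of the seat, each leg's axis is inset half a diameter from the nearest pair of seat edges (so the leg's bounding box is flush with the corner).

B is a bed frame 1964 mm long (x) by 931 mm wide (y). Four 83×83 mm corner posts, 460 mm tall, at the corners of the footprint. Four rails of 29 mm thickness and 140 mm height run between adjacent posts with their undersides at z = 278 mm, their outer faces flush with the outside of the frame (the two x-running rails run between the posts' inner faces; the two y-running rails run between the posts' inner faces). 10 slats, each 66 mm wide (x) and 24 mm thick, lie across the top of the two x-running rails, running the full 931 mm width of the frame in y; the slats are evenly spaced along x between the inner faces of the end posts with equal gaps (rounded down to the nearest mm) at the −x end and between each pair — any rounding remainder accumulates at the +x end.

The bed frame is on the floor beside the stool on its −x side.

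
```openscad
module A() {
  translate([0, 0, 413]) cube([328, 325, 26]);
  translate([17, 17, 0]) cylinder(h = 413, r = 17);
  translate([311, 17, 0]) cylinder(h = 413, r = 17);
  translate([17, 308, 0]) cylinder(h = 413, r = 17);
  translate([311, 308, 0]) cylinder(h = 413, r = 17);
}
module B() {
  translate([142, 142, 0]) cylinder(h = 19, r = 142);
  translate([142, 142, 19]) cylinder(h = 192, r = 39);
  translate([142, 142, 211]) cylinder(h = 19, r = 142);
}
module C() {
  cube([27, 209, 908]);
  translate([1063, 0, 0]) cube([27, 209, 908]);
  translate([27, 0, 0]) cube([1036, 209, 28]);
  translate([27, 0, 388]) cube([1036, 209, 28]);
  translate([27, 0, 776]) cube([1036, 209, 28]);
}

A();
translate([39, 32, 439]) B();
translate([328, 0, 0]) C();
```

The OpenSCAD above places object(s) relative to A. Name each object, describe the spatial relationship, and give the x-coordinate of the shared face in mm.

The stool's +x face and the bookshelf's −x face are both at x = 328 mm.

A is a stool. B is a spool. C is a bookshelf. The spool is on top of the stool. The bookshelf is against the stool's +x side, with their −y faces flush. The x-coordinate of the shared face is 328 mm.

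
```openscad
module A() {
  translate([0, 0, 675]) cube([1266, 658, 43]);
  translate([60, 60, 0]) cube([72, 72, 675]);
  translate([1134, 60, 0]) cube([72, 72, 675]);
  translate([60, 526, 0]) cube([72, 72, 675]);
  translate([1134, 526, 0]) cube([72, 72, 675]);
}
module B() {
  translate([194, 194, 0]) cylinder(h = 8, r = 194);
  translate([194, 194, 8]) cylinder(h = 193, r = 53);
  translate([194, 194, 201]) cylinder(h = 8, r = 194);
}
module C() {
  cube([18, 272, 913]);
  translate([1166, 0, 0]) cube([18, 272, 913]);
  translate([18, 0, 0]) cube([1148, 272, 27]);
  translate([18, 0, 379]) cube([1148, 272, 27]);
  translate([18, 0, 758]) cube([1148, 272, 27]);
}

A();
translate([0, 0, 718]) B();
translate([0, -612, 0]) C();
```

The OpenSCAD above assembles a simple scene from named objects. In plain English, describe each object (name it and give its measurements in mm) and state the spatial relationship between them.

A is a rectangular dining table. The top is 1266×658×43 mm with its upper surface at z = 718 mm. It stands on four 72×72 mm square legs, each inset 60 mm from the nearest pair of top edges, running from the floor to the underside of the top.

B is a spool: two coaxial disc flanges of radius 194 mm and thickness 8 mm, joined by a core cylinder of radius 53 mm and height 193 mm. The lower flange rests on z = 0 and the three cylinders share a vertical axis.

C is a bookshelf 1184 mm wide overall, 272 mm deep and 913 mm tall. The two sides are 18 mm thick vertical panels. 3 horizontal shelves of 27 mm thickness span between the inner faces of the sides; the lowest shelf sits on the floor and shelves are stacked with a clear vertical gap of 352 mm between each pair.

The spool is on top of the table. The bookshelf is on the floor beside the table on its −y side.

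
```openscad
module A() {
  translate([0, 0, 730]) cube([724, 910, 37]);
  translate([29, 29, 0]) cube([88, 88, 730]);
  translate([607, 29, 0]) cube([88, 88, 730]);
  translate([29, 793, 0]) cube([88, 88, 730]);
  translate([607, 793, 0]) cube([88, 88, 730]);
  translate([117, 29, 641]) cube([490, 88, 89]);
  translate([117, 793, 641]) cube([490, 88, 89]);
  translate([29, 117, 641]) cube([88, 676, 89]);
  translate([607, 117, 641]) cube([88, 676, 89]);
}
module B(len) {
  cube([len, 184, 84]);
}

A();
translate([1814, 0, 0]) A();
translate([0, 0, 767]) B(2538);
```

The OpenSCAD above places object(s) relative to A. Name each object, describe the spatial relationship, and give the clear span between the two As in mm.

A is a table. B is a beam. A beam spans the tops of two tables. The clear span between the two tables is 1090 mm.

Second table starts at x = 1814; first ends at x = 724; clear span = 1814 − 724 = 1090 mm.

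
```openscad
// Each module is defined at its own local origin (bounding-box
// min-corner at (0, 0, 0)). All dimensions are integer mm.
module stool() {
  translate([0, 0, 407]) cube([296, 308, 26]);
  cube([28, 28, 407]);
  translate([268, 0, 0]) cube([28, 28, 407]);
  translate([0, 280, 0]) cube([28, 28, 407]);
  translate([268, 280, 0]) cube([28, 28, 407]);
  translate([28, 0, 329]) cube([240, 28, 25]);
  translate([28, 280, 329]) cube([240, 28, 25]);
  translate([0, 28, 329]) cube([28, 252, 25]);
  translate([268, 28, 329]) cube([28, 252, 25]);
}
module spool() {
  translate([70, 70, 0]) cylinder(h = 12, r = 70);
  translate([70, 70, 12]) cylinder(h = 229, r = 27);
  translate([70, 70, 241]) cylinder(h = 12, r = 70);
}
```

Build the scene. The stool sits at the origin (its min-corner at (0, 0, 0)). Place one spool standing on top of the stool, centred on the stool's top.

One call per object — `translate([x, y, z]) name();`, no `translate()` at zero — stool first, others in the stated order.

stool();
translate([78, 84, 433]) spool();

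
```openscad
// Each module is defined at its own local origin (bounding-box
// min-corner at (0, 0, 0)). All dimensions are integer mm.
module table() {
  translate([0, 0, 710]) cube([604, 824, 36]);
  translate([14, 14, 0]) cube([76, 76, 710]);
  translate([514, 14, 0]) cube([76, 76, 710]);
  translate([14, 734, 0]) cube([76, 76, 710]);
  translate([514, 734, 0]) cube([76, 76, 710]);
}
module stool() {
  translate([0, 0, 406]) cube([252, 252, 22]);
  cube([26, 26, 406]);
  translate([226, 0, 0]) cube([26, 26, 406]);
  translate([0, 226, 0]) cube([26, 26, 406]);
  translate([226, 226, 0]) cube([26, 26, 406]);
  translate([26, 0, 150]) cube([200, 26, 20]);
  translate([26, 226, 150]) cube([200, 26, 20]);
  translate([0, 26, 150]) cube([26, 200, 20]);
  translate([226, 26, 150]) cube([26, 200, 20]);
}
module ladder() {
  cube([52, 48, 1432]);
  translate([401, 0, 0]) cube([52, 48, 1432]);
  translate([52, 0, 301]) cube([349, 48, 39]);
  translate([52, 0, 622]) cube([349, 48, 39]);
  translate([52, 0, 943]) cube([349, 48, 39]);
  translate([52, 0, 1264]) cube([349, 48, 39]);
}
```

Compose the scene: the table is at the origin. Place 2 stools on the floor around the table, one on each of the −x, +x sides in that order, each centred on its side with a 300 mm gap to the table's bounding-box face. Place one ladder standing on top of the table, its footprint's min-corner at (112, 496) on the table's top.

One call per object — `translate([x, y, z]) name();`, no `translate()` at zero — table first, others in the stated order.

table();
translate([-552, 286, 0]) stool();
translate([904, 286, 0]) stool();
translate([112, 496, 746]) ladder();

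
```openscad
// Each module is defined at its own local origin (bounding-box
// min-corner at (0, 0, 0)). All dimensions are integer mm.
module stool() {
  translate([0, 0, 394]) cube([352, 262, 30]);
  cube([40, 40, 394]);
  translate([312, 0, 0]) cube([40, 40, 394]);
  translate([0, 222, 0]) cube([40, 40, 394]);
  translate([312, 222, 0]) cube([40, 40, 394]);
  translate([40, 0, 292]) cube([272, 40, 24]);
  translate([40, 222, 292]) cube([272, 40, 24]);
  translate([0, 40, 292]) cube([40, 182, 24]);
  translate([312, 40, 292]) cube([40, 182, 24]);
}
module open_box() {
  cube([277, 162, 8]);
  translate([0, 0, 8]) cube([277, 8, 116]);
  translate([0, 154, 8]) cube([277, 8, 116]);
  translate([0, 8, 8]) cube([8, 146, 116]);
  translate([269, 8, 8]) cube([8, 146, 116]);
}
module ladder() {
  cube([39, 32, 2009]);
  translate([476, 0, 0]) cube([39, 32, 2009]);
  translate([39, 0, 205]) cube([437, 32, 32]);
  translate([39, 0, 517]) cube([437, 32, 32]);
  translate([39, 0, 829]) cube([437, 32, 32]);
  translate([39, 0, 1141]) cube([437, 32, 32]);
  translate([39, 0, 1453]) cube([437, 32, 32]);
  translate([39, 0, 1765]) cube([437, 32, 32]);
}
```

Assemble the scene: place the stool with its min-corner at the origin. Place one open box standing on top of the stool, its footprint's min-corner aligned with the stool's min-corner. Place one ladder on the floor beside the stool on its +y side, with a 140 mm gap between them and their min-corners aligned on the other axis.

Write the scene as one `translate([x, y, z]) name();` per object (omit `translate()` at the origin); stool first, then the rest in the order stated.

stool();
translate([0, 0, 424]) open_box();
translate([0, 402, 0]) ladder();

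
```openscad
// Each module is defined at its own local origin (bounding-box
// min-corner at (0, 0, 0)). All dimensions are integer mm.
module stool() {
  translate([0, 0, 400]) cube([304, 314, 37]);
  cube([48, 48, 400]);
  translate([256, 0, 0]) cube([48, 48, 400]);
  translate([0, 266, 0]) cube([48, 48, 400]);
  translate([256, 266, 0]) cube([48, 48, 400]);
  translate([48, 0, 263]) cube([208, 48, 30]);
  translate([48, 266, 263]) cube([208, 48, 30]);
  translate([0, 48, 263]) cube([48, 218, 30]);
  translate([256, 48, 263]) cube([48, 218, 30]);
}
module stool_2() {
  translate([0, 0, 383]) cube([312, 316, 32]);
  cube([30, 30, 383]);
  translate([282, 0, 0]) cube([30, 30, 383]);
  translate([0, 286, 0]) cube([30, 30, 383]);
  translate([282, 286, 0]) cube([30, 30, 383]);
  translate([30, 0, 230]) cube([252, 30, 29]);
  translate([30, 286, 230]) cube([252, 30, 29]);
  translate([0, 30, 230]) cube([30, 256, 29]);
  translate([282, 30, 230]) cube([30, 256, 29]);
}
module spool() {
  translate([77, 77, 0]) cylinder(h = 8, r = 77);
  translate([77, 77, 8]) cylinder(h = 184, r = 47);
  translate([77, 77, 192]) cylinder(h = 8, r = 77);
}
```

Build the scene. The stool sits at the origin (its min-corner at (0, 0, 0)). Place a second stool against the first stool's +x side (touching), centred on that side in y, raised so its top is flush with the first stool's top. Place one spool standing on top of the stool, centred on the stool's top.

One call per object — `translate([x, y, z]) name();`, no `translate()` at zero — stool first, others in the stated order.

stool();
translate([304, -1, 22]) stool_2();
translate([75, 80, 437]) spool();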